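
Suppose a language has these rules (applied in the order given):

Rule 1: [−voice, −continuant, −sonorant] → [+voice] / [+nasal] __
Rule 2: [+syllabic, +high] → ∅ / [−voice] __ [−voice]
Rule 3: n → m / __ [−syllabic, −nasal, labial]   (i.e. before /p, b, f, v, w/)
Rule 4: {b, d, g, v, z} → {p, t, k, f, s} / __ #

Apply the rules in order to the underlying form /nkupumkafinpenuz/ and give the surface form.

ngupumgafimbenus

Rule 1 (post-nasal voicing): /k/ is a voiceless stop immediately after the nasal /n/, so it voices to [g]. /k/ is a voiceless stop immediately after the nasal /m/, so it voices to [g]. /p/ is a voiceless stop immediately after the nasal /n/, so it voices to [b]. /nkupumkafinpenuz/ → ngupumgafinbenuz.
Rule 2 (high vowel syncope): no segment meets the environment; /ngupumgafinbenuz/ is unchanged.
Rule 3 (nasal place assimilation): /n/ precedes the labial consonant /b/, so it assimilates in place to [m]. /ngupumgafinbenuz/ → ngupumgafimbenuz.
Rule 4 (final devoicing): /z/ is a voiced obstruent in word-final position, so it devoices to [s]. /ngupumgafimbenuz/ → ngupumgafimbenus.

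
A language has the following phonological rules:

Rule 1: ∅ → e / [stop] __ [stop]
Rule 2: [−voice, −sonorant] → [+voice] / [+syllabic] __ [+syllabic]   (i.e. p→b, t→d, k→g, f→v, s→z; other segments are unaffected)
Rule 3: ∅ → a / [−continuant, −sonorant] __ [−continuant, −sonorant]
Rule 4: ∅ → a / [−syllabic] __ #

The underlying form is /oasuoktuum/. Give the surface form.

oazuogeduuma

Rule 1 (stop-cluster e-epenthesis): /k/ and /t/ form a stop–stop cluster, so [e] is inserted between them. /oasuoktuum/ → oasuoketuum.
Rule 2 (intervocalic voicing): /s/ is a voiceless obstruent between vowels /a/ and /u/, so it voices to [z]. /k/ is a voiceless obstruent between vowels /o/ and /e/, so it voices to [g]. /t/ is a voiceless obstruent between vowels /e/ and /u/, so it voices to [d]. /oasuoketuum/ → oazuogeduum.
Rule 3 (stop-cluster a-epenthesis): no segment meets the environment; /oazuogeduum/ is unchanged.
Rule 4 (final a-epenthesis): the form ends in the consonant /m/, so [a] is inserted word-finally. /oazuogeduum/ → oazuogeduuma.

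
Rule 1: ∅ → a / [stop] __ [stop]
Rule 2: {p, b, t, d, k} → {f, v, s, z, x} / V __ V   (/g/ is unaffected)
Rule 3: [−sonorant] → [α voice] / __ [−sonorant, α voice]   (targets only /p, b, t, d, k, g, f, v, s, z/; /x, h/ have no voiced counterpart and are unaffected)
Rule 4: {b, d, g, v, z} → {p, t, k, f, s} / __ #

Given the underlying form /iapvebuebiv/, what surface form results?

iabvevuevif

Rule 1 (stop-cluster a-epenthesis): no segment meets the environment; /iapvebuebiv/ is unchanged.
Rule 2 (intervocalic spirantization): /b/ is a stop between vowels /e/ and /u/, so it spirantizes to the fricative [v]. /b/ is a stop between vowels /e/ and /i/, so it spirantizes to the fricative [v]. /iapvebuebiv/ → iapvevueviv.
Rule 3 (regressive voicing assimilation): /p/ precedes the voiced obstruent /v/, so it voices to [b] by assimilation. /iapvevueviv/ → iabvevueviv.
Rule 4 (final devoicing): /v/ is a voiced obstruent in word-final position, so it devoices to [f]. /iabvevueviv/ → iabvevuevif.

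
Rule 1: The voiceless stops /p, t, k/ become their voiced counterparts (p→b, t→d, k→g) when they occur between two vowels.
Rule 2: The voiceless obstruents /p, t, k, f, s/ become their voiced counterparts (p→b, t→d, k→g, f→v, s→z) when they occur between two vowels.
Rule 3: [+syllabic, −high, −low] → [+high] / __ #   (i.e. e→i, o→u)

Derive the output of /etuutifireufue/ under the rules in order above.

Rule 1 (intervocalic voicing): /t/ is a voiceless stop between vowels /e/ and /u/, so it voices to [d]. /t/ is a voiceless stop between vowels /u/ and /i/, so it voices to [d]. /etuutifireufue/ → eduudifireufue.
Rule 2 (intervocalic voicing): /f/ is a voiceless obstruent between vowels /i/ and /i/, so it voices to [v]. /f/ is a voiceless obstruent between vowels /u/ and /u/, so it voices to [v]. /eduudifireufue/ → eduudivireuvue.
Rule 3 (final vowel raising): /e/ is a mid vowel in word-final position, so it raises to [i]. /eduudivireuvue/ → eduudivireuvui.

eduudivireuvui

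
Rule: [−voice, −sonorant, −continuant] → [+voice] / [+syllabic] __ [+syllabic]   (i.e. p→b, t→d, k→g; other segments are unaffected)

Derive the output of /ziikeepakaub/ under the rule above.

ziigeebagaub

/k/ is a voiceless stop between vowels /i/ and /e/, so it voices to [g].
/p/ is a voiceless stop between vowels /e/ and /a/, so it voices to [b].
/k/ is a voiceless stop between vowels /a/ and /a/, so it voices to [g].
Surface form: [ziigeebagaub].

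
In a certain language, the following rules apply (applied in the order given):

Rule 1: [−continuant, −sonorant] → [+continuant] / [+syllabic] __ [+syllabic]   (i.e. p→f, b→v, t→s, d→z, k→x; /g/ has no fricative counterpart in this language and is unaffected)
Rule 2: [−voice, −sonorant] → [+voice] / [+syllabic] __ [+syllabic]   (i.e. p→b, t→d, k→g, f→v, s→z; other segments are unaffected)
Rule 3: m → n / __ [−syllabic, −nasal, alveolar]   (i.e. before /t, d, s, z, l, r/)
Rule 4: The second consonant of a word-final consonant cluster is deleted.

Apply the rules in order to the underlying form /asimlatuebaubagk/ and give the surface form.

Rule 1 (intervocalic spirantization): /t/ is a stop between vowels /a/ and /u/, so it spirantizes to the fricative [s]. /b/ is a stop between vowels /e/ and /a/, so it spirantizes to the fricative [v]. /b/ is a stop between vowels /u/ and /a/, so it spirantizes to the fricative [v]. /asimlatuebaubagk/ → asimlasuevauvagk.
Rule 2 (intervocalic voicing): /s/ is a voiceless obstruent between vowels /a/ and /i/, so it voices to [z]. /s/ is a voiceless obstruent between vowels /a/ and /u/, so it voices to [z]. /asimlasuevauvagk/ → azimlazuevauvagk.
Rule 3 (nasal place assimilation): /m/ precedes the alveolar consonant /l/, so it assimilates in place to [n]. /azimlazuevauvagk/ → azinlazuevauvagk.
Rule 4 (final cluster simplification): /k/ is the second consonant of a word-final cluster /gk/, so it deletes. /azinlazuevauvagk/ → azinlazuevauvag.

azinlazuevauvag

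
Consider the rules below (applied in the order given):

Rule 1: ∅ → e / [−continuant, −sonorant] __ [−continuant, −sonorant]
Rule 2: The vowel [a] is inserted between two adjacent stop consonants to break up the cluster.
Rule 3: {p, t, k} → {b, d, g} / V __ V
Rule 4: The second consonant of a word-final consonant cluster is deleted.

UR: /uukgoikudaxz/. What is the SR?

uugegoigudax

Rule 1 (stop-cluster e-epenthesis): /k/ and /g/ form a stop–stop cluster, so [e] is inserted between them. /uukgoikudaxz/ → uukegoikudaxz.
Rule 2 (stop-cluster a-epenthesis): no segment meets the environment; /uukegoikudaxz/ is unchanged.
Rule 3 (intervocalic voicing): /k/ is a voiceless stop between vowels /u/ and /e/, so it voices to [g]. /k/ is a voiceless stop between vowels /i/ and /u/, so it voices to [g]. /uukegoikudaxz/ → uugegoigudaxz.
Rule 4 (final cluster simplification): /z/ is the second consonant of a word-final cluster /xz/, so it deletes. /uugegoigudaxz/ → uugegoigudax.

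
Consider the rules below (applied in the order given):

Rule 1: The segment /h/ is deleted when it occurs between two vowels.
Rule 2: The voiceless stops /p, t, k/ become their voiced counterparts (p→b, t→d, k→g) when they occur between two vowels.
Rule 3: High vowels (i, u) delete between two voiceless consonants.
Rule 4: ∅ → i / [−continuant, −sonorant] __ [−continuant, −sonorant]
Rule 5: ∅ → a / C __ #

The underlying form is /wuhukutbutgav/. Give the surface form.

Rule 1 (intervocalic h-deletion): /h/ occurs between vowels /u/ and /u/, so it deletes. /wuhukutbutgav/ → wuukutbutgav.
Rule 2 (intervocalic voicing): /k/ is a voiceless stop between vowels /u/ and /u/, so it voices to [g]. /wuukutbutgav/ → wuugutbutgav.
Rule 3 (high vowel syncope): no segment meets the environment; /wuugutbutgav/ is unchanged.
Rule 4 (stop-cluster i-epenthesis): /t/ and /b/ form a stop–stop cluster, so [i] is inserted between them. /t/ and /g/ form a stop–stop cluster, so [i] is inserted between them. /wuugutbutgav/ → wuugutibutigav.
Rule 5 (final a-epenthesis): the form ends in the consonant /v/, so [a] is inserted word-finally. /wuugutibutigav/ → wuugutibutigava.

wuugutibutigava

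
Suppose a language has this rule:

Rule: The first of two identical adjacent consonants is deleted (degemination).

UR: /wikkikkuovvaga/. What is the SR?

/kk/ is a geminate; the first /k/ deletes.
/kk/ is a geminate; the first /k/ deletes.
/vv/ is a geminate; the first /v/ deletes.
The other instances of /w/, /k/, /v/, /g/ do not occur in the required environment and remain unchanged.
Surface form: [wikikuovaga].

wikikuovaga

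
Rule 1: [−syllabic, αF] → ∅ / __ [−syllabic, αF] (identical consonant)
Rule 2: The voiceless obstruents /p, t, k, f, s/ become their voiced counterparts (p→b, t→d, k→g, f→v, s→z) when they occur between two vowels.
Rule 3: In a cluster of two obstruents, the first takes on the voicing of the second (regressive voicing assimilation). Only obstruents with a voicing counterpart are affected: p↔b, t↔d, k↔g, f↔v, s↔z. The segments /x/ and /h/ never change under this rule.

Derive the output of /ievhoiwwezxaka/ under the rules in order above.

Rule 1 (degemination): /ww/ is a geminate; the first /w/ deletes. /ievhoiwwezxaka/ → ievhoiwezxaka.
Rule 2 (intervocalic voicing): /k/ is a voiceless obstruent between vowels /a/ and /a/, so it voices to [g]. /ievhoiwezxaka/ → ievhoiwezxaga.
Rule 3 (regressive voicing assimilation): /v/ precedes the voiceless obstruent /h/, so it devoices to [f] by assimilation. /z/ precedes the voiceless obstruent /x/, so it devoices to [s] by assimilation. /ievhoiwezxaga/ → iefhoiwesxaga.

iefhoiwesxaga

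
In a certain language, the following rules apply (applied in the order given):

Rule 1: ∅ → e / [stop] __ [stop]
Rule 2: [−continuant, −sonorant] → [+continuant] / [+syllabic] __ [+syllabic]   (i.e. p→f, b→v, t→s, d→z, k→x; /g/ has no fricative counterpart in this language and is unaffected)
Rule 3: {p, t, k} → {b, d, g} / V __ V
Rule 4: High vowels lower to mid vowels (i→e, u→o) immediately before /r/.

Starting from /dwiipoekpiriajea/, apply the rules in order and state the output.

Rule 1 (stop-cluster e-epenthesis): /k/ and /p/ form a stop–stop cluster, so [e] is inserted between them. /dwiipoekpiriajea/ → dwiipoekepiriajea.
Rule 2 (intervocalic spirantization): /p/ is a stop between vowels /i/ and /o/, so it spirantizes to the fricative [f]. /k/ is a stop between vowels /e/ and /e/, so it spirantizes to the fricative [x]. /p/ is a stop between vowels /e/ and /i/, so it spirantizes to the fricative [f]. /dwiipoekepiriajea/ → dwiifoexefiriajea.
Rule 3 (intervocalic voicing): no segment meets the environment; /dwiifoexefiriajea/ is unchanged.
Rule 4 (pre-rhotic lowering): /i/ is a high vowel immediately before /r/, so it lowers to [e]. /dwiifoexefiriajea/ → dwiifoexeferiajea.

dwiifoexeferiajea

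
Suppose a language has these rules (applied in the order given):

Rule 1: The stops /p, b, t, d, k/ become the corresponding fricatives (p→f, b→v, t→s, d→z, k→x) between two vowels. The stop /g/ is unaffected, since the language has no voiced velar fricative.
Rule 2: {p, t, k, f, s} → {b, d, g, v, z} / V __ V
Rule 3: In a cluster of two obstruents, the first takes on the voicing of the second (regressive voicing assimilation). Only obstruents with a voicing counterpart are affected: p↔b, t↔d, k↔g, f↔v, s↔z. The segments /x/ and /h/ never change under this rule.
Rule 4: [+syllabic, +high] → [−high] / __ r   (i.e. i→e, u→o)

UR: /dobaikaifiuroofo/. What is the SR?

dovaixaivioroovo

Rule 1 (intervocalic spirantization): /b/ is a stop between vowels /o/ and /a/, so it spirantizes to the fricative [v]. /k/ is a stop between vowels /i/ and /a/, so it spirantizes to the fricative [x]. /dobaikaifiuroofo/ → dovaixaifiuroofo.
Rule 2 (intervocalic voicing): /f/ is a voiceless obstruent between vowels /i/ and /i/, so it voices to [v]. /f/ is a voiceless obstruent between vowels /o/ and /o/, so it voices to [v]. /dovaixaifiuroofo/ → dovaixaiviuroovo.
Rule 3 (regressive voicing assimilation): no segment meets the environment; /dovaixaiviuroovo/ is unchanged.
Rule 4 (pre-rhotic lowering): /u/ is a high vowel immediately before /r/, so it lowers to [o]. /dovaixaiviuroovo/ → dovaixaivioroovo.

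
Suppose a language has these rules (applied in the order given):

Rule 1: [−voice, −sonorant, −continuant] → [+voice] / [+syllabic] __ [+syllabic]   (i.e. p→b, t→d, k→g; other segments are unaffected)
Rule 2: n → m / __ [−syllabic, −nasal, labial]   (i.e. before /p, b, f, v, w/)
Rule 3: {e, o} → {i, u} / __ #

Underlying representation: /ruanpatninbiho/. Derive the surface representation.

ruampatnimbihu

Rule 1 (intervocalic voicing): no segment meets the environment; /ruanpatninbiho/ is unchanged.
Rule 2 (nasal place assimilation): /n/ precedes the labial consonant /p/, so it assimilates in place to [m]. /n/ precedes the labial consonant /b/, so it assimilates in place to [m]. /ruanpatninbiho/ → ruampatnimbiho.
Rule 3 (final vowel raising): /o/ is a mid vowel in word-final position, so it raises to [u]. /ruampatnimbiho/ → ruampatnimbihu.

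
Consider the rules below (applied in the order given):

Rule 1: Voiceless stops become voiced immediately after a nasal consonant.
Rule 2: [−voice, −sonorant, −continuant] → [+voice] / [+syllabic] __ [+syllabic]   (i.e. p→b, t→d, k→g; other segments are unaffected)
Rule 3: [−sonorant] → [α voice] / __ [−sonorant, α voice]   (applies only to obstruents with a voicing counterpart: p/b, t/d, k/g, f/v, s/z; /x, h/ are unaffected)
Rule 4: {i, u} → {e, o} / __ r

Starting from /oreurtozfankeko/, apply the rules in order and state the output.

oreortosfangego

Rule 1 (post-nasal voicing): /k/ is a voiceless stop immediately after the nasal /n/, so it voices to [g]. /oreurtozfankeko/ → oreurtozfangeko.
Rule 2 (intervocalic voicing): /k/ is a voiceless stop between vowels /e/ and /o/, so it voices to [g]. /oreurtozfangeko/ → oreurtozfangego.
Rule 3 (regressive voicing assimilation): /z/ precedes the voiceless obstruent /f/, so it devoices to [s] by assimilation. /oreurtozfangego/ → oreurtosfangego.
Rule 4 (pre-rhotic lowering): /u/ is a high vowel immediately before /r/, so it lowers to [o]. /oreurtosfangego/ → oreortosfangego.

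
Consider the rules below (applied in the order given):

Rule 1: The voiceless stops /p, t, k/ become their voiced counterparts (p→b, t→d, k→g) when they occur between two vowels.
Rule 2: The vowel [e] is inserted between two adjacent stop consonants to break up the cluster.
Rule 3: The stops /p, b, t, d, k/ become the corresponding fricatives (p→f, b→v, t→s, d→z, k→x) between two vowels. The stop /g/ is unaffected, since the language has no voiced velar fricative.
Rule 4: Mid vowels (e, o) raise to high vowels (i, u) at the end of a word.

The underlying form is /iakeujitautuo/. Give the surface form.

iageujizauzuu

Rule 1 (intervocalic voicing): /k/ is a voiceless stop between vowels /a/ and /e/, so it voices to [g]. /t/ is a voiceless stop between vowels /i/ and /a/, so it voices to [d]. /t/ is a voiceless stop between vowels /u/ and /u/, so it voices to [d]. /iakeujitautuo/ → iageujidauduo.
Rule 2 (stop-cluster e-epenthesis): no segment meets the environment; /iageujidauduo/ is unchanged.
Rule 3 (intervocalic spirantization): /d/ is a stop between vowels /i/ and /a/, so it spirantizes to the fricative [z]. /d/ is a stop between vowels /u/ and /u/, so it spirantizes to the fricative [z]. /iageujidauduo/ → iageujizauzuo.
Rule 4 (final vowel raising): /o/ is a mid vowel in word-final position, so it raises to [u]. /iageujizauzuo/ → iageujizauzuu.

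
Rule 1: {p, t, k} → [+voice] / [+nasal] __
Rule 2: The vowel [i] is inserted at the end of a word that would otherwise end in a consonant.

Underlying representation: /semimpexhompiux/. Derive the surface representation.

semimbexhombiuxi

Rule 1 (post-nasal voicing): /p/ is a voiceless stop immediately after the nasal /m/, so it voices to [b]. /p/ is a voiceless stop immediately after the nasal /m/, so it voices to [b]. /semimpexhompiux/ → semimbexhombiux.
Rule 2 (final i-epenthesis): the form ends in the consonant /x/, so [i] is inserted word-finally. /semimbexhombiux/ → semimbexhombiuxi.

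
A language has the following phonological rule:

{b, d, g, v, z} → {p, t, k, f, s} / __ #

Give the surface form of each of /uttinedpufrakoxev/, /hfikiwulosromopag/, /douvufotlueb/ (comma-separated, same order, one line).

uttinedpufrakoxef, hfikiwulosromopak, douvufotluep

/uttinedpufrakoxev/: /v/ is a voiced obstruent in word-final position, so it devoices to [f]. → [uttinedpufrakoxef].
/hfikiwulosromopag/: /g/ is a voiced obstruent in word-final position, so it devoices to [k]. → [hfikiwulosromopak].
/douvufotlueb/: /b/ is a voiced obstruent in word-final position, so it devoices to [p]. → [douvufotluep].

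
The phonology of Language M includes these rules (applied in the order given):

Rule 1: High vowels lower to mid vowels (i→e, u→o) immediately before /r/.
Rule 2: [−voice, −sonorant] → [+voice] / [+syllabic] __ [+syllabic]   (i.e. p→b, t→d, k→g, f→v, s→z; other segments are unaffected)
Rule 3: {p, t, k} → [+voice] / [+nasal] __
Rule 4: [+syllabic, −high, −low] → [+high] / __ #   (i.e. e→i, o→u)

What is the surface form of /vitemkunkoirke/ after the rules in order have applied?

Rule 1 (pre-rhotic lowering): /i/ is a high vowel immediately before /r/, so it lowers to [e]. /vitemkunkoirke/ → vitemkunkoerke.
Rule 2 (intervocalic voicing): /t/ is a voiceless obstruent between vowels /i/ and /e/, so it voices to [d]. /vitemkunkoerke/ → videmkunkoerke.
Rule 3 (post-nasal voicing): /k/ is a voiceless stop immediately after the nasal /m/, so it voices to [g]. /k/ is a voiceless stop immediately after the nasal /n/, so it voices to [g]. /videmkunkoerke/ → videmgungoerke.
Rule 4 (final vowel raising): /e/ is a mid vowel in word-final position, so it raises to [i]. /videmgungoerke/ → videmgungoerki.

videmgungoerki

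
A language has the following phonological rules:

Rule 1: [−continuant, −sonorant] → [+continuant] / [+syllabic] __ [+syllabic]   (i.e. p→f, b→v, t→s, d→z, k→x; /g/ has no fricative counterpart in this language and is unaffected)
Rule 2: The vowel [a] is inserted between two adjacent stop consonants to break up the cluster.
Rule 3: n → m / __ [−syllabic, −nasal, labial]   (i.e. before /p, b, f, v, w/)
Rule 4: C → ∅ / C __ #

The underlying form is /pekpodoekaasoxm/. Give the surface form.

pekapozoexaasox

Rule 1 (intervocalic spirantization): /d/ is a stop between vowels /o/ and /o/, so it spirantizes to the fricative [z]. /k/ is a stop between vowels /e/ and /a/, so it spirantizes to the fricative [x]. /pekpodoekaasoxm/ → pekpozoexaasoxm.
Rule 2 (stop-cluster a-epenthesis): /k/ and /p/ form a stop–stop cluster, so [a] is inserted between them. /pekpozoexaasoxm/ → pekapozoexaasoxm.
Rule 3 (nasal place assimilation): no segment meets the environment; /pekapozoexaasoxm/ is unchanged.
Rule 4 (final cluster simplification): /m/ is the second consonant of a word-final cluster /xm/, so it deletes. /pekapozoexaasoxm/ → pekapozoexaasox.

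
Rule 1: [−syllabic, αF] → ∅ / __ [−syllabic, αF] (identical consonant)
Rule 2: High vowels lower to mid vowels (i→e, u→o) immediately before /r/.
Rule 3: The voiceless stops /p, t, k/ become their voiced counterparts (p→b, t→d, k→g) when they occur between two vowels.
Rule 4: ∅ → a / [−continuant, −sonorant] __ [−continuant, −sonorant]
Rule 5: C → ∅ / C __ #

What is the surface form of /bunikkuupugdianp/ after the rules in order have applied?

buniguubugadian

Rule 1 (degemination): /kk/ is a geminate; the first /k/ deletes. /bunikkuupugdianp/ → bunikuupugdianp.
Rule 2 (pre-rhotic lowering): no segment meets the environment; /bunikuupugdianp/ is unchanged.
Rule 3 (intervocalic voicing): /k/ is a voiceless stop between vowels /i/ and /u/, so it voices to [g]. /p/ is a voiceless stop between vowels /u/ and /u/, so it voices to [b]. /bunikuupugdianp/ → buniguubugdianp.
Rule 4 (stop-cluster a-epenthesis): /g/ and /d/ form a stop–stop cluster, so [a] is inserted between them. /buniguubugdianp/ → buniguubugadianp.
Rule 5 (final cluster simplification): /p/ is the second consonant of a word-final cluster /np/, so it deletes. /buniguubugadianp/ → buniguubugadian.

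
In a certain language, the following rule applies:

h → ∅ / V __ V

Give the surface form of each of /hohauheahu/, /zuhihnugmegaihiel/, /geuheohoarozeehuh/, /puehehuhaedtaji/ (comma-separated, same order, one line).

/hohauheahu/: /h/ occurs between vowels /o/ and /a/, so it deletes. /h/ occurs between vowels /u/ and /e/, so it deletes. /h/ occurs between vowels /a/ and /u/, so it deletes. → [hoaueau].
/zuhihnugmegaihiel/: /h/ occurs between vowels /u/ and /i/, so it deletes. /h/ occurs between vowels /i/ and /i/, so it deletes. → [zuihnugmegaiiel].
/geuheohoarozeehuh/: /h/ occurs between vowels /u/ and /e/, so it deletes. /h/ occurs between vowels /o/ and /o/, so it deletes. /h/ occurs between vowels /e/ and /u/, so it deletes. → [geueooarozeeuh].
/puehehuhaedtaji/: /h/ occurs between vowels /e/ and /e/, so it deletes. /h/ occurs between vowels /e/ and /u/, so it deletes. /h/ occurs between vowels /u/ and /a/, so it deletes. → [pueeuaedtaji].

hoaueau, zuihnugmegaiiel, geueooarozeeuh, pueeuaedtaji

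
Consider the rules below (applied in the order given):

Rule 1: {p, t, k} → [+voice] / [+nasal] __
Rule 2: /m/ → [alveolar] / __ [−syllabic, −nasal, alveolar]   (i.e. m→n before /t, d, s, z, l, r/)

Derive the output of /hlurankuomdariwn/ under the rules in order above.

hluranguondariwn

Rule 1 (post-nasal voicing): /k/ is a voiceless stop immediately after the nasal /n/, so it voices to [g]. /hlurankuomdariwn/ → hluranguomdariwn.
Rule 2 (nasal place assimilation): /m/ precedes the alveolar consonant /d/, so it assimilates in place to [n]. /hluranguomdariwn/ → hluranguondariwn.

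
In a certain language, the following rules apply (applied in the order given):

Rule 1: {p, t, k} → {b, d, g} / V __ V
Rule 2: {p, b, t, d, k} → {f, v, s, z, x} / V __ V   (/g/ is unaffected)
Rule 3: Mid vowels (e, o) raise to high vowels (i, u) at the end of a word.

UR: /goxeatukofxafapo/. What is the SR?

goxeazugofxafavu

Rule 1 (intervocalic voicing): /t/ is a voiceless stop between vowels /a/ and /u/, so it voices to [d]. /k/ is a voiceless stop between vowels /u/ and /o/, so it voices to [g]. /p/ is a voiceless stop between vowels /a/ and /o/, so it voices to [b]. /goxeatukofxafapo/ → goxeadugofxafabo.
Rule 2 (intervocalic spirantization): /d/ is a stop between vowels /a/ and /u/, so it spirantizes to the fricative [z]. /b/ is a stop between vowels /a/ and /o/, so it spirantizes to the fricative [v]. /goxeadugofxafabo/ → goxeazugofxafavo.
Rule 3 (final vowel raising): /o/ is a mid vowel in word-final position, so it raises to [u]. /goxeazugofxafavo/ → goxeazugofxafavu.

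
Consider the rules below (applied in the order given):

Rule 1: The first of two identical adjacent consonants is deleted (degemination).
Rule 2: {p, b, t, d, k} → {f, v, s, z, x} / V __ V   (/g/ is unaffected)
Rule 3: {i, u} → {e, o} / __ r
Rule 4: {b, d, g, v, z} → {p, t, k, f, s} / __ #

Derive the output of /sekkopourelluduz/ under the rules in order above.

sexofooreluzus

Rule 1 (degemination): /kk/ is a geminate; the first /k/ deletes. /ll/ is a geminate; the first /l/ deletes. /sekkopourelluduz/ → sekopoureluduz.
Rule 2 (intervocalic spirantization): /k/ is a stop between vowels /e/ and /o/, so it spirantizes to the fricative [x]. /p/ is a stop between vowels /o/ and /o/, so it spirantizes to the fricative [f]. /d/ is a stop between vowels /u/ and /u/, so it spirantizes to the fricative [z]. /sekopoureluduz/ → sexofoureluzuz.
Rule 3 (pre-rhotic lowering): /u/ is a high vowel immediately before /r/, so it lowers to [o]. /sexofoureluzuz/ → sexofooreluzuz.
Rule 4 (final devoicing): /z/ is a voiced obstruent in word-final position, so it devoices to [s]. /sexofooreluzuz/ → sexofooreluzus.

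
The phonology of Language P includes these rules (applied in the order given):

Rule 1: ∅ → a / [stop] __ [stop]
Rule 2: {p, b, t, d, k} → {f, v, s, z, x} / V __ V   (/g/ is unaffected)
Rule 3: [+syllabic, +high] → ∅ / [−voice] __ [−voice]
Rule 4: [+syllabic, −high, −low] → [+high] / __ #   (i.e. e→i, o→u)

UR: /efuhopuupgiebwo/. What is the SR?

Rule 1 (stop-cluster a-epenthesis): /p/ and /g/ form a stop–stop cluster, so [a] is inserted between them. /efuhopuupgiebwo/ → efuhopuupagiebwo.
Rule 2 (intervocalic spirantization): /p/ is a stop between vowels /o/ and /u/, so it spirantizes to the fricative [f]. /p/ is a stop between vowels /u/ and /a/, so it spirantizes to the fricative [f]. /efuhopuupagiebwo/ → efuhofuufagiebwo.
Rule 3 (high vowel syncope): /u/ is a high vowel flanked by voiceless consonants /f/ and /h/, so it deletes. /efuhofuufagiebwo/ → efhofuufagiebwo.
Rule 4 (final vowel raising): /o/ is a mid vowel in word-final position, so it raises to [u]. /efhofuufagiebwo/ → efhofuufagiebwu.

efhofuufagiebwu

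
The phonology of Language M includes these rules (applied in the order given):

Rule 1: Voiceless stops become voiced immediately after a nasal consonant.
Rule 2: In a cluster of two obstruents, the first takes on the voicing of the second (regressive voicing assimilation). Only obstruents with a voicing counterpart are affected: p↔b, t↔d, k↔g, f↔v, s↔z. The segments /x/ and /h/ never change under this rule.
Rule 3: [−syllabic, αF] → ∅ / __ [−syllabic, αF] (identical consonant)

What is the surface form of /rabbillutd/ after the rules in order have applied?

Rule 1 (post-nasal voicing): no segment meets the environment; /rabbillutd/ is unchanged.
Rule 2 (regressive voicing assimilation): /t/ precedes the voiced obstruent /d/, so it voices to [d] by assimilation. /rabbillutd/ → rabbilludd.
Rule 3 (degemination): /bb/ is a geminate; the first /b/ deletes. /ll/ is a geminate; the first /l/ deletes. /dd/ is a geminate; the first /d/ deletes. /rabbilludd/ → rabilud.

rabilud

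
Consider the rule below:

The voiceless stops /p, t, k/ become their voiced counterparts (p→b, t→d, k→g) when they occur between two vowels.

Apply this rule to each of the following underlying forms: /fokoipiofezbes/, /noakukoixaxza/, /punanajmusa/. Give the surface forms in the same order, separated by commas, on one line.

fogoibiofezbes, noagugoixaxza, punanajmusa

/fokoipiofezbes/: /k/ is a voiceless stop between vowels /o/ and /o/, so it voices to [g]. /p/ is a voiceless stop between vowels /i/ and /i/, so it voices to [b]. → [fogoibiofezbes].
/noakukoixaxza/: /k/ is a voiceless stop between vowels /a/ and /u/, so it voices to [g]. /k/ is a voiceless stop between vowels /u/ and /o/, so it voices to [g]. → [noagugoixaxza].
/punanajmusa/: the rule's environment is not met; surfaces unchanged as [punanajmusa].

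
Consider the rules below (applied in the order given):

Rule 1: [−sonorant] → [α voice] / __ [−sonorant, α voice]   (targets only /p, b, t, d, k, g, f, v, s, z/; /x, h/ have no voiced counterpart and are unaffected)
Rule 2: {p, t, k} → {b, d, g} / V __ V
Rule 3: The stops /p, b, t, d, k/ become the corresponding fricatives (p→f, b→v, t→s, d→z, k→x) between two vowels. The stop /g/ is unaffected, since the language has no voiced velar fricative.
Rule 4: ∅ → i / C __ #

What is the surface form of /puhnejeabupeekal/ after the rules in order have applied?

Rule 1 (regressive voicing assimilation): no segment meets the environment; /puhnejeabupeekal/ is unchanged.
Rule 2 (intervocalic voicing): /p/ is a voiceless stop between vowels /u/ and /e/, so it voices to [b]. /k/ is a voiceless stop between vowels /e/ and /a/, so it voices to [g]. /puhnejeabupeekal/ → puhnejeabubeegal.
Rule 3 (intervocalic spirantization): /b/ is a stop between vowels /a/ and /u/, so it spirantizes to the fricative [v]. /b/ is a stop between vowels /u/ and /e/, so it spirantizes to the fricative [v]. /puhnejeabubeegal/ → puhnejeavuveegal.
Rule 4 (final i-epenthesis): the form ends in the consonant /l/, so [i] is inserted word-finally. /puhnejeavuveegal/ → puhnejeavuveegali.

puhnejeavuveegali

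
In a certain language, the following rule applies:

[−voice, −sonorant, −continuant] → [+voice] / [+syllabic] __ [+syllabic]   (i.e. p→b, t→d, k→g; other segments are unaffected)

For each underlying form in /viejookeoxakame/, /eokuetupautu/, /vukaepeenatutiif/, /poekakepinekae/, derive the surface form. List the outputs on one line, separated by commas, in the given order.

/viejookeoxakame/: /k/ is a voiceless stop between vowels /o/ and /e/, so it voices to [g]. /k/ is a voiceless stop between vowels /a/ and /a/, so it voices to [g]. → [viejoogeoxagame].
/eokuetupautu/: /k/ is a voiceless stop between vowels /o/ and /u/, so it voices to [g]. /t/ is a voiceless stop between vowels /e/ and /u/, so it voices to [d]. /p/ is a voiceless stop between vowels /u/ and /a/, so it voices to [b]. /t/ is a voiceless stop between vowels /u/ and /u/, so it voices to [d]. → [eoguedubaudu].
/vukaepeenatutiif/: /k/ is a voiceless stop between vowels /u/ and /a/, so it voices to [g]. /p/ is a voiceless stop between vowels /e/ and /e/, so it voices to [b]. /t/ is a voiceless stop between vowels /a/ and /u/, so it voices to [d]. /t/ is a voiceless stop between vowels /u/ and /i/, so it voices to [d]. → [vugaebeenadudiif].
/poekakepinekae/: /k/ is a voiceless stop between vowels /e/ and /a/, so it voices to [g]. /k/ is a voiceless stop between vowels /a/ and /e/, so it voices to [g]. /p/ is a voiceless stop between vowels /e/ and /i/, so it voices to [b]. /k/ is a voiceless stop between vowels /e/ and /a/, so it voices to [g]. → [poegagebinegae].

viejoogeoxagame, eoguedubaudu, vugaebeenadudiif, poegagebinegae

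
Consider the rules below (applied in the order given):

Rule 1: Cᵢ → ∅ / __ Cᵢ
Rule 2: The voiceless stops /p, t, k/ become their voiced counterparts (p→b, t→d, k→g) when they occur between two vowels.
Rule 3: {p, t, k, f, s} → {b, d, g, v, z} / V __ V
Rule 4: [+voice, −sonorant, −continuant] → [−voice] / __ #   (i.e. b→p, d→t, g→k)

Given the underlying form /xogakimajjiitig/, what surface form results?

Rule 1 (degemination): /jj/ is a geminate; the first /j/ deletes. /xogakimajjiitig/ → xogakimajiitig.
Rule 2 (intervocalic voicing): /k/ is a voiceless stop between vowels /a/ and /i/, so it voices to [g]. /t/ is a voiceless stop between vowels /i/ and /i/, so it voices to [d]. /xogakimajiitig/ → xogagimajiidig.
Rule 3 (intervocalic voicing): no segment meets the environment; /xogagimajiidig/ is unchanged.
Rule 4 (final devoicing): /g/ is a voiced stop in word-final position, so it devoices to [k]. /xogagimajiidig/ → xogagimajiidik.

xogagimajiidik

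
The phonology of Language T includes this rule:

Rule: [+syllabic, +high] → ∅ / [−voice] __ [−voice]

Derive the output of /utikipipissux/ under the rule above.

utkppssx

/i/ is a high vowel flanked by voiceless consonants /t/ and /k/, so it deletes.
/i/ is a high vowel flanked by voiceless consonants /k/ and /p/, so it deletes.
/i/ is a high vowel flanked by voiceless consonants /p/ and /p/, so it deletes.
/i/ is a high vowel flanked by voiceless consonants /p/ and /s/, so it deletes.
/u/ is a high vowel flanked by voiceless consonants /s/ and /x/, so it deletes.
Surface form: [utkppssx].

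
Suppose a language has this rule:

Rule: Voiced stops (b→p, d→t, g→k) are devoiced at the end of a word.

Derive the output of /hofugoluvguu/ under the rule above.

No segment of /hofugoluvguu/ meets the structural description of the rule, so the form surfaces unchanged.

hofugoluvguu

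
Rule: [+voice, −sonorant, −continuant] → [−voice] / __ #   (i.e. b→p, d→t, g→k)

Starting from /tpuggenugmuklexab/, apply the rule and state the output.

tpuggenugmuklexap

/b/ is a voiced stop in word-final position, so it devoices to [p].
Surface form: [tpuggenugmuklexap].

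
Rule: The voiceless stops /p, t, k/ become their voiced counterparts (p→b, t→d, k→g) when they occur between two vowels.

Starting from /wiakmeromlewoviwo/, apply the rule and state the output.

No segment of /wiakmeromlewoviwo/ meets the structural description of the rule, so the form surfaces unchanged.

wiakmeromlewoviwo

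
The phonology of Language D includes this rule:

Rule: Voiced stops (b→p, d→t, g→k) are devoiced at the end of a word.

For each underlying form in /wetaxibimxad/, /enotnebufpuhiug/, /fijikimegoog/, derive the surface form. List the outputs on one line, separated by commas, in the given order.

/wetaxibimxad/: /d/ is a voiced stop in word-final position, so it devoices to [t]. → [wetaxibimxat].
/enotnebufpuhiug/: /g/ is a voiced stop in word-final position, so it devoices to [k]. → [enotnebufpuhiuk].
/fijikimegoog/: /g/ is a voiced stop in word-final position, so it devoices to [k]. → [fijikimegook].

wetaxibimxat, enotnebufpuhiuk, fijikimegook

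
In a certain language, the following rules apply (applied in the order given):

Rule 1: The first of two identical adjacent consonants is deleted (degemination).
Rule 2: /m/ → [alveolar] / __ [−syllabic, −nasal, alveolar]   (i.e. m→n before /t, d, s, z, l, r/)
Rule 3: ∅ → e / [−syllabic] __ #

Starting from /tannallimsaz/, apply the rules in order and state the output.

tanalinsaze

Rule 1 (degemination): /nn/ is a geminate; the first /n/ deletes. /ll/ is a geminate; the first /l/ deletes. /tannallimsaz/ → tanalimsaz.
Rule 2 (nasal place assimilation): /m/ precedes the alveolar consonant /s/, so it assimilates in place to [n]. /tanalimsaz/ → tanalinsaz.
Rule 3 (final e-epenthesis): the form ends in the consonant /z/, so [e] is inserted word-finally. /tanalinsaz/ → tanalinsaze.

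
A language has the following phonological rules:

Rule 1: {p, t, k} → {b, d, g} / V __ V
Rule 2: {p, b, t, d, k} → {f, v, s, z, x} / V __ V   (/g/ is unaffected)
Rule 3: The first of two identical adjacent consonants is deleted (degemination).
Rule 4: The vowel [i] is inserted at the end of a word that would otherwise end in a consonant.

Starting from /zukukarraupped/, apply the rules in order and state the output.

zugugaraupedi

Rule 1 (intervocalic voicing): /k/ is a voiceless stop between vowels /u/ and /u/, so it voices to [g]. /k/ is a voiceless stop between vowels /u/ and /a/, so it voices to [g]. /zukukarraupped/ → zugugarraupped.
Rule 2 (intervocalic spirantization): no segment meets the environment; /zugugarraupped/ is unchanged.
Rule 3 (degemination): /rr/ is a geminate; the first /r/ deletes. /pp/ is a geminate; the first /p/ deletes. /zugugarraupped/ → zugugarauped.
Rule 4 (final i-epenthesis): the form ends in the consonant /d/, so [i] is inserted word-finally. /zugugarauped/ → zugugaraupedi.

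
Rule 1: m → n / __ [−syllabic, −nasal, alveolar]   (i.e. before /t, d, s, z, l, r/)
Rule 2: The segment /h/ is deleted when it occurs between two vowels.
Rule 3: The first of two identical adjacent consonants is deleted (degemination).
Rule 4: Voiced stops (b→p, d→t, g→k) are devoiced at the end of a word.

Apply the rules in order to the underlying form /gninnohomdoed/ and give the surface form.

gninoondoet

Rule 1 (nasal place assimilation): /m/ precedes the alveolar consonant /d/, so it assimilates in place to [n]. /gninnohomdoed/ → gninnohondoed.
Rule 2 (intervocalic h-deletion): /h/ occurs between vowels /o/ and /o/, so it deletes. /gninnohondoed/ → gninnoondoed.
Rule 3 (degemination): /nn/ is a geminate; the first /n/ deletes. /gninnoondoed/ → gninoondoed.
Rule 4 (final devoicing): /d/ is a voiced stop in word-final position, so it devoices to [t]. /gninoondoed/ → gninoondoet.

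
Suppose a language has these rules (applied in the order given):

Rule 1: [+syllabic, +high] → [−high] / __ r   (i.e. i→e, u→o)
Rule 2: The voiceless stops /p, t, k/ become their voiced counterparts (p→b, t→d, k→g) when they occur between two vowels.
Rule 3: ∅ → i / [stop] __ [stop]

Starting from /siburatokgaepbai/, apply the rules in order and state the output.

Rule 1 (pre-rhotic lowering): /u/ is a high vowel immediately before /r/, so it lowers to [o]. /siburatokgaepbai/ → siboratokgaepbai.
Rule 2 (intervocalic voicing): /t/ is a voiceless stop between vowels /a/ and /o/, so it voices to [d]. /siboratokgaepbai/ → siboradokgaepbai.
Rule 3 (stop-cluster i-epenthesis): /k/ and /g/ form a stop–stop cluster, so [i] is inserted between them. /p/ and /b/ form a stop–stop cluster, so [i] is inserted between them. /siboradokgaepbai/ → siboradokigaepibai.

siboradokigaepibai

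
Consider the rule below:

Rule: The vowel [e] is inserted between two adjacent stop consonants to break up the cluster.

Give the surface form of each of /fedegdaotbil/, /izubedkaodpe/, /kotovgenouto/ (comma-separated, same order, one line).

/fedegdaotbil/: /g/ and /d/ form a stop–stop cluster, so [e] is inserted between them. /t/ and /b/ form a stop–stop cluster, so [e] is inserted between them. → [fedegedaotebil].
/izubedkaodpe/: /d/ and /k/ form a stop–stop cluster, so [e] is inserted between them. /d/ and /p/ form a stop–stop cluster, so [e] is inserted between them. → [izubedekaodepe].
/kotovgenouto/: the rule's environment is not met; surfaces unchanged as [kotovgenouto].

fedegedaotebil, izubedekaodepe, kotovgenouto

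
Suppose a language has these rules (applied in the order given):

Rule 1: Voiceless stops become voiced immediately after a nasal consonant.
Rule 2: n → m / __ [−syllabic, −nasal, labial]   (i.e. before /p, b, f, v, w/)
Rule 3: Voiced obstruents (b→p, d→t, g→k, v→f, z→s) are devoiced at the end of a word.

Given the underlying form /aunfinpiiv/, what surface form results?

aumfimbiif

Rule 1 (post-nasal voicing): /p/ is a voiceless stop immediately after the nasal /n/, so it voices to [b]. /aunfinpiiv/ → aunfinbiiv.
Rule 2 (nasal place assimilation): /n/ precedes the labial consonant /f/, so it assimilates in place to [m]. /n/ precedes the labial consonant /b/, so it assimilates in place to [m]. /aunfinbiiv/ → aumfimbiiv.
Rule 3 (final devoicing): /v/ is a voiced obstruent in word-final position, so it devoices to [f]. /aumfimbiiv/ → aumfimbiif.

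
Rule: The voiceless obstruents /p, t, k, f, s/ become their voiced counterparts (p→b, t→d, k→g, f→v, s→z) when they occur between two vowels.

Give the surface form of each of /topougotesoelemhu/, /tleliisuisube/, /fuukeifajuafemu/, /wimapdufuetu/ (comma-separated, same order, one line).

/topougotesoelemhu/: /p/ is a voiceless obstruent between vowels /o/ and /o/, so it voices to [b]. /t/ is a voiceless obstruent between vowels /o/ and /e/, so it voices to [d]. /s/ is a voiceless obstruent between vowels /e/ and /o/, so it voices to [z]. → [tobougodezoelemhu].
/tleliisuisube/: /s/ is a voiceless obstruent between vowels /i/ and /u/, so it voices to [z]. /s/ is a voiceless obstruent between vowels /i/ and /u/, so it voices to [z]. → [tleliizuizube].
/fuukeifajuafemu/: /k/ is a voiceless obstruent between vowels /u/ and /e/, so it voices to [g]. /f/ is a voiceless obstruent between vowels /i/ and /a/, so it voices to [v]. /f/ is a voiceless obstruent between vowels /a/ and /e/, so it voices to [v]. → [fuugeivajuavemu].
/wimapdufuetu/: /f/ is a voiceless obstruent between vowels /u/ and /u/, so it voices to [v]. /t/ is a voiceless obstruent between vowels /e/ and /u/, so it voices to [d]. → [wimapduvuedu].

tobougodezoelemhu, tleliizuizube, fuugeivajuavemu, wimapduvuedu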